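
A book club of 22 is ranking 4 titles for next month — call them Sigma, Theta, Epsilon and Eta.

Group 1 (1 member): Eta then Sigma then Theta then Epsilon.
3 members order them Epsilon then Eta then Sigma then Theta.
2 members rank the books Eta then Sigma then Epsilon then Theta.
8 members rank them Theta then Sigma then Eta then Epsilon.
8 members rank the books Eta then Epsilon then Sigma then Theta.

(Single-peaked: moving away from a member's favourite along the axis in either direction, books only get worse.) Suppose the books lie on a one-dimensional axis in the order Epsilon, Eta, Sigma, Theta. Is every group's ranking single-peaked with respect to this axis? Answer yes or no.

yes

Axis positions: Epsilon=1, Eta=2, Sigma=3, Theta=4.
Group 1 (peak Eta at position 2): ranking walks positions 2-3-4-1, expanding outward from the peak — single-peaked.
Group 2 (peak Epsilon at position 1): ranking walks positions 1-2-3-4, expanding outward from the peak — single-peaked.
Group 3 (peak Eta at position 2): ranking walks positions 2-3-1-4, expanding outward from the peak — single-peaked.
Group 4 (peak Theta at position 4): ranking walks positions 4-3-2-1, expanding outward from the peak — single-peaked.
Group 5 (peak Eta at position 2): ranking walks positions 2-1-3-4, expanding outward from the peak — single-peaked.
Every ranking is single-peaked on this axis.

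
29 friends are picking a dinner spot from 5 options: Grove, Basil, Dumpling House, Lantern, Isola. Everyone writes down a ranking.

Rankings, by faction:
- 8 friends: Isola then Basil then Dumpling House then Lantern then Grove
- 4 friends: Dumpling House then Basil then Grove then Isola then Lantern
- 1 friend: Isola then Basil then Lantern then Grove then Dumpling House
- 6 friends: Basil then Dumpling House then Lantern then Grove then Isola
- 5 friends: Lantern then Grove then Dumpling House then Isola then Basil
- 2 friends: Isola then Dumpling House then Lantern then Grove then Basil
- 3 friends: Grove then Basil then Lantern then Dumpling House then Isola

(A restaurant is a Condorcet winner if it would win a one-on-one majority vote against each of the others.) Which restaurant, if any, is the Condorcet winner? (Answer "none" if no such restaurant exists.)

Pairwise majorities:
Grove vs Basil: Basil, 19–10.
Grove vs Dumpling House: Dumpling House, 20–9.
Grove vs Lantern: Lantern wins 22–7.
Grove vs Isola: 4+6+5+3 = 18 for Grove, 11 for Isola — Grove by 18–11.
Basil–Dumpling House: Basil 18–11.
Basil vs Lantern: Basil preferred on 8+4+1+6+3 = 22 ballots; Basil wins 22–7.
Basil vs Isola: 13 to 16, Isola.
Dumpling House vs Lantern: Dumpling House, 20–9.
Dumpling House vs Isola: Dumpling House is ranked higher on 4+6+5+3 = 18 ballots, Isola on 11. Dumpling House wins 18–11.
Lantern vs Isola: Lantern is ranked higher on 6+5+3 = 14 ballots, Isola on 15. Isola wins 15–14.
No restaurant is unbeaten: Grove loses to Basil; Basil loses to Isola; Dumpling House loses to Basil; Lantern loses to Basil; Isola loses to Grove. In particular Grove → Isola → Basil → Grove is a majority cycle — no Condorcet winner exists.

none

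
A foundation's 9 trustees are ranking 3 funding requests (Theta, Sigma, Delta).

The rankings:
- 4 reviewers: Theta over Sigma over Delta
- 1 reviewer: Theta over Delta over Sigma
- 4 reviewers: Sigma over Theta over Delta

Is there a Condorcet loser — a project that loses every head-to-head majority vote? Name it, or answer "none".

Delta

Head-to-head results (9 reviewers):
Theta–Sigma: Theta 5–4.
Theta vs Delta: Theta, 9–0.
Sigma vs Delta: 4+4 = 8 for Sigma, 1 for Delta — Sigma by 8–1.
Delta loses to every other project — it is the Condorcet loser.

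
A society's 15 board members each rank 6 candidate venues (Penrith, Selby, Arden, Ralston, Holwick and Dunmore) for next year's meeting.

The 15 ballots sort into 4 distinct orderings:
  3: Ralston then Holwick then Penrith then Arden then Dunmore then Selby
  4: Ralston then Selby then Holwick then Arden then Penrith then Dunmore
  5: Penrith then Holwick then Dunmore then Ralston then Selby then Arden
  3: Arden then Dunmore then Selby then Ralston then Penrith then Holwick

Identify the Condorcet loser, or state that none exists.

none

Head-to-head results (15 organisers):
Penrith vs Selby: Penrith wins 8–7.
Penrith vs Arden: Penrith wins 8–7.
Penrith vs Ralston: Penrith preferred on 5 ballots; Ralston wins 10–5.
Penrith vs Holwick: Penrith wins 8–7.
Penrith vs Dunmore: Penrith is ranked higher on 3+4+5 = 12 ballots, Dunmore on 3. Penrith wins 12–3.
Selby–Arden: Selby 9–6.
Selby–Ralston: Ralston 12–3.
Selby vs Holwick: Holwick, 8–7.
Selby vs Dunmore: Selby is ranked higher on 4 ballots, Dunmore on 11. Dunmore wins 11–4.
Arden vs Ralston: 3 for Arden, 12 for Ralston — Ralston by 12–3.
Arden vs Holwick: Arden preferred on 3 ballots; Holwick wins 12–3.
Arden vs Dunmore: Arden is ranked higher on 3+4+3 = 10 ballots, Dunmore on 5. Arden wins 10–5.
Ralston vs Holwick: Ralston wins 10–5.
Ralston vs Dunmore: 7 to 8, Dunmore.
Holwick–Dunmore: Holwick 12–3.
Each city has at least one pairwise win (Penrith beats Selby; Selby beats Arden; Arden beats Dunmore; Ralston beats Penrith; Holwick beats Selby; Dunmore beats Selby) — no Condorcet loser.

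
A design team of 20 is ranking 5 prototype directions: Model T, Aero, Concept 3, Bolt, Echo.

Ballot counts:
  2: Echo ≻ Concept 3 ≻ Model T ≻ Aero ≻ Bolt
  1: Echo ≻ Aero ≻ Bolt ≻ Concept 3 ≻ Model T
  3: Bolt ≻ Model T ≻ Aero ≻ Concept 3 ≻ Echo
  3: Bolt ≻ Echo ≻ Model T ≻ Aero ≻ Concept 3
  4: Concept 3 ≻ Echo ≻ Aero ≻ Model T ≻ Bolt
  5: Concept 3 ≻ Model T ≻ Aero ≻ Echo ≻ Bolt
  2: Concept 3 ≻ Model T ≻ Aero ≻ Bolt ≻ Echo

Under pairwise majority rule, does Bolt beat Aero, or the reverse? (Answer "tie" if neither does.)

Aero

Ballots ranking Bolt above Aero: 3 + 3 = 6.
Ballots ranking Aero above Bolt: 20 − 6 = 14.
Aero wins the head-to-head 14–6.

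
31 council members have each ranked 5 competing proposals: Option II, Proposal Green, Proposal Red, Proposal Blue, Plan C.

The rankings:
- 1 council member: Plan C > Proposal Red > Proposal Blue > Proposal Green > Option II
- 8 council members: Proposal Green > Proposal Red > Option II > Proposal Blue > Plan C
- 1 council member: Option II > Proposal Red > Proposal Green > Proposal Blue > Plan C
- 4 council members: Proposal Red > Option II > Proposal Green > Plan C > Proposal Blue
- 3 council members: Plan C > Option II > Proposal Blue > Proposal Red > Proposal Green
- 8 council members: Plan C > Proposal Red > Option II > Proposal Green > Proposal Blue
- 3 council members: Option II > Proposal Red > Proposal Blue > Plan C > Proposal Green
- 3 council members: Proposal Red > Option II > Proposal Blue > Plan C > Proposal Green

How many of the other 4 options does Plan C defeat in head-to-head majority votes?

Plan C against each rival (31 council members):
Plan C vs Option II: Plan C preferred on 1+3+8 = 12 ballots; Option II wins 19–12.
Plan C vs Proposal Green: Plan C preferred on 1+3+8+3+3 = 18 ballots; Plan C wins 18–13.
Plan C vs Proposal Red: 12 to 19, Proposal Red.
Plan C vs Proposal Blue: Plan C, 16–15.
Plan C beats Proposal Green, Proposal Blue; loses to Option II, Proposal Red — 2 pairwise wins.

2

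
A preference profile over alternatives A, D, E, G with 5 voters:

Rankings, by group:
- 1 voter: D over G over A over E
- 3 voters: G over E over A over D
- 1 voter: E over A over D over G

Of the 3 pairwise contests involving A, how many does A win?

1

A against each rival (5 voters):
A vs D: 3+1 = 4 for A, 1 for D — A by 4–1.
A vs E: A is ranked higher on 1 ballot, E on 4. E wins 4–1.
A vs G: G wins 4–1.
A beats D; loses to E, G — 1 pairwise win.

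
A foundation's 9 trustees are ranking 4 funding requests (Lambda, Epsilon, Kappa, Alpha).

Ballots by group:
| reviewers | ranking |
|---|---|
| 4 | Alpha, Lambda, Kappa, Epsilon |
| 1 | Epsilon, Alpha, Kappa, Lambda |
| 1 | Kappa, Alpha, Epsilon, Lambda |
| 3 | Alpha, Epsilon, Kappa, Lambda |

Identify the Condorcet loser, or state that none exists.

Pairwise majorities:
Lambda–Epsilon: Epsilon 5–4.
Lambda vs Kappa: 4 for Lambda, 5 for Kappa — Kappa by 5–4.
Lambda vs Alpha: Lambda is ranked higher on 0 ballots, Alpha on 9. Alpha wins 9–0.
Epsilon vs Kappa: 4 to 5, Kappa.
Epsilon vs Alpha: 1 to 8, Alpha.
Kappa vs Alpha: Alpha wins 8–1.
Lambda is beaten in every head-to-head and is the Condorcet loser.

Lambda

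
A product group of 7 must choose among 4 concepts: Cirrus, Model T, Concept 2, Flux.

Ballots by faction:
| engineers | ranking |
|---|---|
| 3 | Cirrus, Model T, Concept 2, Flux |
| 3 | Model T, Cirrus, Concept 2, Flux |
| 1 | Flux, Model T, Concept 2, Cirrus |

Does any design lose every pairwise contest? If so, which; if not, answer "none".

Flux

Pairwise majorities:
Cirrus–Model T: Model T 4–3.
Cirrus vs Concept 2: 3+3 = 6 for Cirrus, 1 for Concept 2 — Cirrus by 6–1.
Cirrus vs Flux: Cirrus, 6–1.
Model T vs Concept 2: 7 to 0, Model T.
Model T vs Flux: Model T is ranked higher on 3+3 = 6 ballots, Flux on 1. Model T wins 6–1.
Concept 2 vs Flux: 3+3 = 6 for Concept 2, 1 for Flux — Concept 2 by 6–1.
Flux is beaten in every head-to-head and is the Condorcet loser.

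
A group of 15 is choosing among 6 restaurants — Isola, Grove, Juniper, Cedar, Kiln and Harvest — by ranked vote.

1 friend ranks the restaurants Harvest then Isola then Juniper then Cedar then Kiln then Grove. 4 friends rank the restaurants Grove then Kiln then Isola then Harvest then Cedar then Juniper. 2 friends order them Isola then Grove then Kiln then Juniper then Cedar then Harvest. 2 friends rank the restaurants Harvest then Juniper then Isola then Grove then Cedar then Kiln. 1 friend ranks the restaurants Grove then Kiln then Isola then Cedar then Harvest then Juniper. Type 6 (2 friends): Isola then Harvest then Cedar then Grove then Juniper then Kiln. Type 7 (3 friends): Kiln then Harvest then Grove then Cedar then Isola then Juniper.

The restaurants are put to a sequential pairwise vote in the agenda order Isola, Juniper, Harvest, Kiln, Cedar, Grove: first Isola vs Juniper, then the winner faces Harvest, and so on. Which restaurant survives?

Grove

Round 1: Isola vs Juniper — 13–2, Isola advances.
Round 2: Isola vs Harvest — 9–6, Isola advances.
Round 3: Isola vs Kiln — 7–8, Kiln advances.
Round 4: Kiln vs Cedar — 10–5, Kiln advances.
Round 5: Kiln vs Grove — 4–11, Grove advances.
The agenda winner is Grove.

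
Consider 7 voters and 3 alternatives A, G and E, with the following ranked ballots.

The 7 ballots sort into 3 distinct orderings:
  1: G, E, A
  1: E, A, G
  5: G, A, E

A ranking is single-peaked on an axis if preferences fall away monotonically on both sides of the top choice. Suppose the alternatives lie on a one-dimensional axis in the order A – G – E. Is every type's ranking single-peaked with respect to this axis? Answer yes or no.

no

Axis positions: A=1, G=2, E=3.
Type 1 (peak G at position 2): ranking walks positions 2-3-1, expanding outward from the peak — single-peaked.
Type 2: ranking walks positions 3-1-2; A is ranked above G even though G lies between A and the peak E on the axis — preferences dip and rise again. Not single-peaked.
Type 3 (peak G at position 2): ranking walks positions 2-1-3, expanding outward from the peak — single-peaked.
Type 2 violates single-peakedness, so the profile is not single-peaked on this axis.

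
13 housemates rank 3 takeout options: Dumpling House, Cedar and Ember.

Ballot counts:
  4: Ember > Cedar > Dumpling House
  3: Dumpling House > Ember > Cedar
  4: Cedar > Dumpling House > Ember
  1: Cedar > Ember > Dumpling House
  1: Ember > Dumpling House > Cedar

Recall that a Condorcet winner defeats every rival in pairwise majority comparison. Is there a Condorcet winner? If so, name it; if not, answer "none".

Head-to-head results (13 friends):
Dumpling House vs Cedar: Dumpling House is ranked higher on 3+1 = 4 ballots, Cedar on 9. Cedar wins 9–4.
Dumpling House vs Ember: 3+4 = 7 for Dumpling House, 6 for Ember — Dumpling House by 7–6.
Cedar vs Ember: 5 to 8, Ember.
Each restaurant drops at least one matchup (Dumpling House loses to Cedar; Cedar loses to Ember; Ember loses to Dumpling House); the cycle Dumpling House beats Ember beats Cedar beats Dumpling House rules out a Condorcet winner.

none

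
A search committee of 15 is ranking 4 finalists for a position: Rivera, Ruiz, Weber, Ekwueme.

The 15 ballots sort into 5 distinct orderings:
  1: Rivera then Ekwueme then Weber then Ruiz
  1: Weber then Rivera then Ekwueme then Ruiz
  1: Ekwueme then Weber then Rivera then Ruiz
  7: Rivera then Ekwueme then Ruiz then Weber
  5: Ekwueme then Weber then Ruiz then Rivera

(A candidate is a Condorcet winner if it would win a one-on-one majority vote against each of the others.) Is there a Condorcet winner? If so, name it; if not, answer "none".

Pairwise majorities:
Rivera vs Ruiz: Rivera preferred on 1+1+1+7 = 10 ballots; Rivera wins 10–5.
Rivera vs Weber: 1+7 = 8 for Rivera, 7 for Weber — Rivera by 8–7.
Rivera vs Ekwueme: 9 to 6, Rivera.
Ruiz vs Weber: 7 for Ruiz, 8 for Weber — Weber by 8–7.
Ruiz vs Ekwueme: Ruiz preferred on 0 ballots; Ekwueme wins 15–0.
Weber vs Ekwueme: 1 to 14, Ekwueme.
Only Rivera has no losses; Rivera is the Condorcet winner.

Rivera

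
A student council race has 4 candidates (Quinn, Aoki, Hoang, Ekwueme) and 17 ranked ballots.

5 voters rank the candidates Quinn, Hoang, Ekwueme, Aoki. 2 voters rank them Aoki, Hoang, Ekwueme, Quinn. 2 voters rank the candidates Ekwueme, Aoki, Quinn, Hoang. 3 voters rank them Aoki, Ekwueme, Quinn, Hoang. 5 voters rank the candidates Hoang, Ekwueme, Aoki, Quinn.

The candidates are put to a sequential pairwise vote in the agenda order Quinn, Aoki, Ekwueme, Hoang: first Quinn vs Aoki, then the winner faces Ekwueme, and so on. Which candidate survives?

Hoang

Round 1: Quinn vs Aoki — 5–12, Aoki advances.
Round 2: Aoki vs Ekwueme — 5–12, Ekwueme advances.
Round 3: Ekwueme vs Hoang — 5–12, Hoang advances.
The agenda winner is Hoang.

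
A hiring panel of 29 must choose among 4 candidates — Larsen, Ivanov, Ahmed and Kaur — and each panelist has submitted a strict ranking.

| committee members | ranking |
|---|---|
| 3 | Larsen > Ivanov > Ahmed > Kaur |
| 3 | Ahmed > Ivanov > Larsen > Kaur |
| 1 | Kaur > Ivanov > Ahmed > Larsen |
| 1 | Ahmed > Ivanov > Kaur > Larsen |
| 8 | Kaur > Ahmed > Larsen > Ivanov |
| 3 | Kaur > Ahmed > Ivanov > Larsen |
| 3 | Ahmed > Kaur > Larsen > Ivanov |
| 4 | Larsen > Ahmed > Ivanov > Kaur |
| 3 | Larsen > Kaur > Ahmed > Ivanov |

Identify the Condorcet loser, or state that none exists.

Ivanov

Pairwise majorities:
Larsen vs Ivanov: Larsen, 21–8.
Larsen–Ahmed: Ahmed 19–10.
Larsen vs Kaur: Larsen preferred on 3+3+4+3 = 13 ballots; Kaur wins 16–13.
Ivanov–Ahmed: Ahmed 25–4.
Ivanov vs Kaur: 3+3+1+4 = 11 for Ivanov, 18 for Kaur — Kaur by 18–11.
Ahmed vs Kaur: 3+3+1+3+4 = 14 for Ahmed, 15 for Kaur — Kaur by 15–14.
Ivanov loses to every other candidate — it is the Condorcet loser.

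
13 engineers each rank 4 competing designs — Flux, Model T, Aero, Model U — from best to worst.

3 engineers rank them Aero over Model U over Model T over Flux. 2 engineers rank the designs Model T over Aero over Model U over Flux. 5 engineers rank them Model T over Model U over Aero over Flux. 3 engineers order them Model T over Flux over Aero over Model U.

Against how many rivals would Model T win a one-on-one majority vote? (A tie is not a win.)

3

Model T against each rival (13 engineers):
Model T–Flux: Model T 13–0.
Model T vs Aero: 10 to 3, Model T.
Model T vs Model U: Model T preferred on 2+5+3 = 10 ballots; Model T wins 10–3.
Model T beats Flux, Aero, Model U — 3 pairwise wins.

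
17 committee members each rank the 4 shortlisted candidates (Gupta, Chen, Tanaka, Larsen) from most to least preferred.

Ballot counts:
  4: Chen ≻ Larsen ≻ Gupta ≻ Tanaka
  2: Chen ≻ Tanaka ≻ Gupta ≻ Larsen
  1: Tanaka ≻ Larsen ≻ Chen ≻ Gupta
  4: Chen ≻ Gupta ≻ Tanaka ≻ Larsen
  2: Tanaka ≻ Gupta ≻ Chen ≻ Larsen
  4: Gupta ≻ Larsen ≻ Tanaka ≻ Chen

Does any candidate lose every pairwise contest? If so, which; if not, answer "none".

Larsen

Head-to-head results (17 committee members):
Gupta vs Chen: Gupta is ranked higher on 2+4 = 6 ballots, Chen on 11. Chen wins 11–6.
Gupta–Tanaka: Gupta 12–5.
Gupta vs Larsen: Gupta, 12–5.
Chen vs Tanaka: Chen, 10–7.
Chen vs Larsen: 12 to 5, Chen.
Tanaka vs Larsen: Tanaka is ranked higher on 2+1+4+2 = 9 ballots, Larsen on 8. Tanaka wins 9–8.
Larsen loses to every other candidate — it is the Condorcet loser.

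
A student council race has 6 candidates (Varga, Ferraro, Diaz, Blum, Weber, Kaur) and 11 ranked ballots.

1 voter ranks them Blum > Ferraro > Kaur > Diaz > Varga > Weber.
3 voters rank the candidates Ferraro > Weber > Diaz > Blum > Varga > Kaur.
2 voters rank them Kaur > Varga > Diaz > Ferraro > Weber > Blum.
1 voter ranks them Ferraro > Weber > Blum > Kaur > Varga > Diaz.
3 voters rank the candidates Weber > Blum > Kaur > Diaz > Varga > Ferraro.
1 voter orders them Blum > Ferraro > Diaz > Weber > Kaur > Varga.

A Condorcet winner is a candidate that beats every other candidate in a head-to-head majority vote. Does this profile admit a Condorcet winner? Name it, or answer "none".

Head-to-head results (11 voters):
Varga–Ferraro: Ferraro 6–5.
Varga vs Diaz: Diaz wins 8–3.
Varga vs Blum: Blum, 9–2.
Varga–Weber: Weber 8–3.
Varga vs Kaur: Kaur wins 8–3.
Ferraro–Diaz: Ferraro 6–5.
Ferraro–Blum: Ferraro 6–5.
Ferraro–Weber: Ferraro 8–3.
Ferraro vs Kaur: Ferraro wins 6–5.
Diaz vs Blum: Blum wins 6–5.
Diaz vs Weber: Weber wins 7–4.
Diaz vs Kaur: Kaur wins 7–4.
Blum vs Weber: Weber wins 9–2.
Blum vs Kaur: Blum wins 9–2.
Weber vs Kaur: Weber, 8–3.
Only Ferraro has no losses; Ferraro is the Condorcet winner.

Ferraro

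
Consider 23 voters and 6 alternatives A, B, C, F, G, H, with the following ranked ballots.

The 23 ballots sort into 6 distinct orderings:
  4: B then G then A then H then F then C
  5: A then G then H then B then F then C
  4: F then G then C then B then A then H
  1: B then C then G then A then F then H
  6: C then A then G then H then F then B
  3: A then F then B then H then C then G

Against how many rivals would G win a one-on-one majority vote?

4

G against each rival (23 voters):
G vs A: G preferred on 4+4+1 = 9 ballots; A wins 14–9.
G vs B: 5+4+6 = 15 for G, 8 for B — G by 15–8.
G vs C: G preferred on 4+5+4 = 13 ballots; G wins 13–10.
G–F: G 16–7.
G vs H: 4+5+4+1+6 = 20 for G, 3 for H — G by 20–3.
G beats B, C, F, H; loses to A — 4 pairwise wins.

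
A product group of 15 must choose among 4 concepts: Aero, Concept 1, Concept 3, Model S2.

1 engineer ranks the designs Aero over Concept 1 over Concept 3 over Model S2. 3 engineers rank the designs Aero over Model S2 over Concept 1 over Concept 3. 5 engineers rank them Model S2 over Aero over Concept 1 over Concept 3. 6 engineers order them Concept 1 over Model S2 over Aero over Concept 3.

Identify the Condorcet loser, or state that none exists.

Pairwise majorities:
Aero vs Concept 1: Aero wins 9–6.
Aero vs Concept 3: Aero wins 15–0.
Aero vs Model S2: 4 to 11, Model S2.
Concept 1 vs Concept 3: Concept 1 wins 15–0.
Concept 1 vs Model S2: 7 to 8, Model S2.
Concept 3 vs Model S2: 1 to 14, Model S2.
Only Concept 3 has no wins; Concept 3 is the Condorcet loser.

Concept 3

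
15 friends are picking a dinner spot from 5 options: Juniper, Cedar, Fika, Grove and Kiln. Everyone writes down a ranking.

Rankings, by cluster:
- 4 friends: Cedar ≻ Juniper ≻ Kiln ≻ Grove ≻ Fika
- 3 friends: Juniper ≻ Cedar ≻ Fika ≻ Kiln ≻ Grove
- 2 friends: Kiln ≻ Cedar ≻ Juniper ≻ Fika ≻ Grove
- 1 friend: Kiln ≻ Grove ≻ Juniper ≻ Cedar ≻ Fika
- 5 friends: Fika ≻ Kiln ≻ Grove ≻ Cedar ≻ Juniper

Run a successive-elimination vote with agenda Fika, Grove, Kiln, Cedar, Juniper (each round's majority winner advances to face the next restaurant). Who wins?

Round 1: Fika vs Grove — 10–5, Fika advances.
Round 2: Fika vs Kiln — 8–7, Fika advances.
Round 3: Fika vs Cedar — 5–10, Cedar advances.
Round 4: Cedar vs Juniper — 11–4, Cedar advances.
Cedar survives the agenda.

Cedar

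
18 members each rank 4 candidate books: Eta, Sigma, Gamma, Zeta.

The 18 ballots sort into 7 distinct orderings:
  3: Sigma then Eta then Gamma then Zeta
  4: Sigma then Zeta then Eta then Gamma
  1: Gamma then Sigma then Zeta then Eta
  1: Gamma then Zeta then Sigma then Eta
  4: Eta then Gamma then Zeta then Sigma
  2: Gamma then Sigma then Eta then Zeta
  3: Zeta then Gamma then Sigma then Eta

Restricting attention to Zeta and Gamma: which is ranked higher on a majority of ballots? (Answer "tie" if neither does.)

Ballots ranking Zeta above Gamma: 4 + 3 = 7.
Ballots ranking Gamma above Zeta: 18 − 7 = 11.
Gamma wins the head-to-head 11–7.

Gamma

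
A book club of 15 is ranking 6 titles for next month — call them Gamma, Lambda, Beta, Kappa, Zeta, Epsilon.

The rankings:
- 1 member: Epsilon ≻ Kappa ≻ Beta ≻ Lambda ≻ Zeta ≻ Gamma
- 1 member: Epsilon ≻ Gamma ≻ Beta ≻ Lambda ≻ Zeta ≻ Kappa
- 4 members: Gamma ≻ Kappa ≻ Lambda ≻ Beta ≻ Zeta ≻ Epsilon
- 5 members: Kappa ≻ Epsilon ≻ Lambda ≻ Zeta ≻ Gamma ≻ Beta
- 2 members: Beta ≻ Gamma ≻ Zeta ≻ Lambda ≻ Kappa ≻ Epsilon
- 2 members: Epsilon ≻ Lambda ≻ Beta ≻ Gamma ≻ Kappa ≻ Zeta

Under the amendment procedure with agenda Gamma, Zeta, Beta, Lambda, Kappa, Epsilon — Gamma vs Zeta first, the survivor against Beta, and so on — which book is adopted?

Round 1: Gamma vs Zeta — 9–6, Gamma advances.
Round 2: Gamma vs Beta — 10–5, Gamma advances.
Round 3: Gamma vs Lambda — 7–8, Lambda advances.
Round 4: Lambda vs Kappa — 5–10, Kappa advances.
Round 5: Kappa vs Epsilon — 11–4, Kappa advances.
The agenda winner is Kappa.

Kappa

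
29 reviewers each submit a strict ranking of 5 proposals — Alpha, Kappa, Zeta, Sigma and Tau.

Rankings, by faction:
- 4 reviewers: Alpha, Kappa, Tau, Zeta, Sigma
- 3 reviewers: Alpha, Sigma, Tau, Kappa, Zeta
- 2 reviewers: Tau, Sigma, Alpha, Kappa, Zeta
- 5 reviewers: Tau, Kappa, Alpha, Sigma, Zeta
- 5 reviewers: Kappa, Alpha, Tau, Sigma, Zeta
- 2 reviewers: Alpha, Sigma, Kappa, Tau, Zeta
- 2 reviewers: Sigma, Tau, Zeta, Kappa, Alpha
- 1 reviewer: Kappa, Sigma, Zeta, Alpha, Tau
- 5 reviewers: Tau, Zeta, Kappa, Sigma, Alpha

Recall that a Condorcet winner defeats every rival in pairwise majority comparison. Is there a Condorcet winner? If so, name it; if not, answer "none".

none

Pairwise majorities:
Alpha vs Kappa: 4+3+2+2 = 11 for Alpha, 18 for Kappa — Kappa by 18–11.
Alpha vs Zeta: Alpha is ranked higher on 4+3+2+5+5+2 = 21 ballots, Zeta on 8. Alpha wins 21–8.
Alpha vs Sigma: Alpha is ranked higher on 4+3+5+5+2 = 19 ballots, Sigma on 10. Alpha wins 19–10.
Alpha vs Tau: Alpha preferred on 4+3+5+2+1 = 15 ballots; Alpha wins 15–14.
Kappa vs Zeta: Kappa is ranked higher on 22 ballots, Zeta on 7. Kappa wins 22–7.
Kappa vs Sigma: 20 to 9, Kappa.
Kappa vs Tau: 4+5+2+1 = 12 for Kappa, 17 for Tau — Tau by 17–12.
Zeta vs Sigma: Zeta is ranked higher on 4+5 = 9 ballots, Sigma on 20. Sigma wins 20–9.
Zeta vs Tau: Zeta is ranked higher on 1 ballot, Tau on 28. Tau wins 28–1.
Sigma vs Tau: 8 to 21, Tau.
Each project drops at least one matchup (Alpha loses to Kappa; Kappa loses to Tau; Zeta loses to Alpha; Sigma loses to Alpha; Tau loses to Alpha); the cycle Alpha > Tau > Kappa > Alpha rules out a Condorcet winner.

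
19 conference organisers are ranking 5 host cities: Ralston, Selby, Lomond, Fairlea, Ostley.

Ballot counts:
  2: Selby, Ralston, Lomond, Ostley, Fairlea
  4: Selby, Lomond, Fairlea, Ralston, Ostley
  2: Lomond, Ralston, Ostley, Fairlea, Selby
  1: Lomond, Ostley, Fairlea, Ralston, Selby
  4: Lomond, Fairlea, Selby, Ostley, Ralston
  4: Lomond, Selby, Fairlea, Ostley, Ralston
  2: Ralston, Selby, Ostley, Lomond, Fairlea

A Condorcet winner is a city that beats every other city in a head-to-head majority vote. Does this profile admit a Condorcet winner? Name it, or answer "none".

Pairwise majorities:
Ralston vs Selby: 5 to 14, Selby.
Ralston vs Lomond: Ralston preferred on 2+2 = 4 ballots; Lomond wins 15–4.
Ralston vs Fairlea: 2+2+2 = 6 for Ralston, 13 for Fairlea — Fairlea by 13–6.
Ralston vs Ostley: 2+4+2+2 = 10 for Ralston, 9 for Ostley — Ralston by 10–9.
Selby vs Lomond: Selby is ranked higher on 2+4+2 = 8 ballots, Lomond on 11. Lomond wins 11–8.
Selby vs Fairlea: Selby is ranked higher on 2+4+4+2 = 12 ballots, Fairlea on 7. Selby wins 12–7.
Selby vs Ostley: Selby is ranked higher on 2+4+4+4+2 = 16 ballots, Ostley on 3. Selby wins 16–3.
Lomond vs Fairlea: Lomond preferred on 19 ballots; Lomond wins 19–0.
Lomond vs Ostley: Lomond is ranked higher on 2+4+2+1+4+4 = 17 ballots, Ostley on 2. Lomond wins 17–2.
Fairlea vs Ostley: Fairlea is ranked higher on 4+4+4 = 12 ballots, Ostley on 7. Fairlea wins 12–7.
Lomond defeats every rival head-to-head and is the Condorcet winner.

Lomond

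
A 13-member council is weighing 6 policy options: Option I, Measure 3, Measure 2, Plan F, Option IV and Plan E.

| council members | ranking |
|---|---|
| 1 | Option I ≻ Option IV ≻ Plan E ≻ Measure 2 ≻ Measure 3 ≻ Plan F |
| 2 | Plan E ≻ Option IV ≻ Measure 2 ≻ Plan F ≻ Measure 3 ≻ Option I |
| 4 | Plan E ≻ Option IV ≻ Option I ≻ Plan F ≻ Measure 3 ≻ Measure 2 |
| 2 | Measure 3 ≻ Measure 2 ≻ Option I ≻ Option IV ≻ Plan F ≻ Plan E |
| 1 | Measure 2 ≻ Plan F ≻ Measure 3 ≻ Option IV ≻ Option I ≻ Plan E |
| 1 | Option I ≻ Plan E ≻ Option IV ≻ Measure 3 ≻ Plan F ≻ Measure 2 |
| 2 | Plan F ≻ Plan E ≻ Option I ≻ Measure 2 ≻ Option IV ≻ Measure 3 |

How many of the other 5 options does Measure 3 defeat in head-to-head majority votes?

Measure 3 against each rival (13 council members):
Measure 3 vs Option I: Measure 3 preferred on 2+2+1 = 5 ballots; Option I wins 8–5.
Measure 3 vs Measure 2: Measure 3, 7–6.
Measure 3 vs Plan F: Measure 3 preferred on 1+2+1 = 4 ballots; Plan F wins 9–4.
Measure 3 vs Option IV: Option IV, 10–3.
Measure 3 vs Plan E: Plan E, 10–3.
Measure 3 beats Measure 2; loses to Option I, Plan F, Option IV, Plan E — 1 pairwise win.

1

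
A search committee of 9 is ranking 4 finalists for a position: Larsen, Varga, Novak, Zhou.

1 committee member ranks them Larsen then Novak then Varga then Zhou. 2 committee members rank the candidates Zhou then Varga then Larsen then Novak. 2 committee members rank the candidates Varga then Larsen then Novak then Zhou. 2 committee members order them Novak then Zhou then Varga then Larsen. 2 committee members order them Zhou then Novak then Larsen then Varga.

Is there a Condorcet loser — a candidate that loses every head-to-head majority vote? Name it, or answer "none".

none

Head-to-head results (9 committee members):
Larsen vs Varga: Varga wins 6–3.
Larsen vs Novak: Larsen wins 5–4.
Larsen vs Zhou: Larsen preferred on 1+2 = 3 ballots; Zhou wins 6–3.
Varga–Novak: Novak 5–4.
Varga vs Zhou: 3 to 6, Zhou.
Novak vs Zhou: Novak is ranked higher on 1+2+2 = 5 ballots, Zhou on 4. Novak wins 5–4.
No candidate is winless: Larsen beats Novak; Varga beats Larsen; Novak beats Varga; Zhou beats Larsen. There is no Condorcet loser.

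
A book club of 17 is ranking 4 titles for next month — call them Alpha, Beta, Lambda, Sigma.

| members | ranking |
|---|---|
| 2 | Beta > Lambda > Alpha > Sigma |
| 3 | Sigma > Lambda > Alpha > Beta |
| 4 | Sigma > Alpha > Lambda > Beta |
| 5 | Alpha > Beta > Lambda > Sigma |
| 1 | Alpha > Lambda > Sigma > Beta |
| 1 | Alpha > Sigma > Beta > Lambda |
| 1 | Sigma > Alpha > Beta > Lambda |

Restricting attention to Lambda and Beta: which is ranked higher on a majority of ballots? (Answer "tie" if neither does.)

Ballots ranking Lambda above Beta: 3 + 4 + 1 = 8.
Ballots ranking Beta above Lambda: 17 − 8 = 9.
Beta wins the head-to-head 9–8.

Beta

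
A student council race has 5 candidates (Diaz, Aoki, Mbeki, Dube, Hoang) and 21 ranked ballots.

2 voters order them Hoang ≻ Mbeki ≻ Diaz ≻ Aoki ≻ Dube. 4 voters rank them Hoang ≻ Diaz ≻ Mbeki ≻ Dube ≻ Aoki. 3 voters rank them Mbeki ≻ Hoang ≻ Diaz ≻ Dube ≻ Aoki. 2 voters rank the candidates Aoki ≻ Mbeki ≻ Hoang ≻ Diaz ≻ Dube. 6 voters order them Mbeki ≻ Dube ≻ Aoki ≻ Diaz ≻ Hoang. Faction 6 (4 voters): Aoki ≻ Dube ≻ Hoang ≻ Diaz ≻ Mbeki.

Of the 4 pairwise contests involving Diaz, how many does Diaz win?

1

Diaz against each rival (21 voters):
Diaz vs Aoki: Diaz preferred on 2+4+3 = 9 ballots; Aoki wins 12–9.
Diaz vs Mbeki: Mbeki wins 13–8.
Diaz–Dube: Diaz 11–10.
Diaz vs Hoang: Hoang wins 15–6.
Diaz beats Dube; loses to Aoki, Mbeki, Hoang — 1 pairwise win.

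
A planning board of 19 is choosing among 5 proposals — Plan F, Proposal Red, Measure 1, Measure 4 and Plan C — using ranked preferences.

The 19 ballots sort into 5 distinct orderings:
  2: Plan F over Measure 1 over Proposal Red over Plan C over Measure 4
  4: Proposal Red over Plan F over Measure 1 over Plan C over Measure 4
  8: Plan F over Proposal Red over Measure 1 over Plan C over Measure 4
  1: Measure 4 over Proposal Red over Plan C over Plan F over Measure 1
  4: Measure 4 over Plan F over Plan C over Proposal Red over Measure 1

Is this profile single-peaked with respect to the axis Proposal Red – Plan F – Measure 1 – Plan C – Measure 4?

Axis positions: Proposal Red=1, Plan F=2, Measure 1=3, Plan C=4, Measure 4=5.
Faction 1 (peak Plan F at position 2): ranking walks positions 2-3-1-4-5, expanding outward from the peak — single-peaked.
Faction 2 (peak Proposal Red at position 1): ranking walks positions 1-2-3-4-5, expanding outward from the peak — single-peaked.
Faction 3 (peak Plan F at position 2): ranking walks positions 2-1-3-4-5, expanding outward from the peak — single-peaked.
Faction 4: ranking walks positions 5-1-4-2-3; Proposal Red is ranked above Plan C even though Plan C lies between Proposal Red and the peak Measure 4 on the axis — preferences dip and rise again. Not single-peaked.
Faction 5: ranking walks positions 5-2-4-1-3; Plan F is ranked above Plan C even though Plan C lies between Plan F and the peak Measure 4 on the axis — preferences dip and rise again. Not single-peaked.
Faction 4 violates single-peakedness, so the profile is not single-peaked on this axis.

no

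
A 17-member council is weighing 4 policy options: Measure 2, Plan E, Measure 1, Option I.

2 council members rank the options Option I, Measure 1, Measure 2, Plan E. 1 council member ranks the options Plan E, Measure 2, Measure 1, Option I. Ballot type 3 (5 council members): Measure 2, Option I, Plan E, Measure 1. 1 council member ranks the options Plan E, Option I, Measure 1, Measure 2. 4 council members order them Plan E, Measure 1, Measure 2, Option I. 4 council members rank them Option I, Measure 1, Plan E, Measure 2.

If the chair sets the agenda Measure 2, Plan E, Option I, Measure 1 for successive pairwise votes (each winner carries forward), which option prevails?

Option I

Round 1: Measure 2 vs Plan E — 7–10, Plan E advances.
Round 2: Plan E vs Option I — 6–11, Option I advances.
Round 3: Option I vs Measure 1 — 12–5, Option I advances.
Option I survives the agenda.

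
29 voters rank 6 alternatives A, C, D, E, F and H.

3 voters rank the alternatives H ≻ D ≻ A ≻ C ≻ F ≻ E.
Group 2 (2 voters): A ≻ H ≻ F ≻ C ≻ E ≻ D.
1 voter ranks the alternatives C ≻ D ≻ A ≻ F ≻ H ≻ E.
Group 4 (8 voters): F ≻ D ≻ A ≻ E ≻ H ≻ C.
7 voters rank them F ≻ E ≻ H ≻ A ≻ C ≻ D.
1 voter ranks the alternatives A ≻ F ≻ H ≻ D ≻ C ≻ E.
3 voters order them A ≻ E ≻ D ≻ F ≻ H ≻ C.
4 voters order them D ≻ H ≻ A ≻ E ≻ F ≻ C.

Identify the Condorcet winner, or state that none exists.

F

Pairwise majorities:
A vs C: 28 for A, 1 for C — A by 28–1.
A vs D: A is ranked higher on 2+7+1+3 = 13 ballots, D on 16. D wins 16–13.
A vs E: 22 to 7, A.
A vs F: A preferred on 3+2+1+1+3+4 = 14 ballots; F wins 15–14.
A vs H: A is ranked higher on 2+1+8+1+3 = 15 ballots, H on 14. A wins 15–14.
C vs D: 10 to 19, D.
C vs E: C preferred on 3+2+1+1 = 7 ballots; E wins 22–7.
C vs F: C is ranked higher on 3+1 = 4 ballots, F on 25. F wins 25–4.
C vs H: C is ranked higher on 1 ballot, H on 28. H wins 28–1.
D vs E: D is ranked higher on 3+1+8+1+4 = 17 ballots, E on 12. D wins 17–12.
D vs F: 11 to 18, F.
D vs H: 1+8+3+4 = 16 for D, 13 for H — D by 16–13.
E vs F: E preferred on 3+4 = 7 ballots; F wins 22–7.
E vs H: 18 to 11, E.
F vs H: 20 to 9, F.
F defeats every rival head-to-head and is the Condorcet winner.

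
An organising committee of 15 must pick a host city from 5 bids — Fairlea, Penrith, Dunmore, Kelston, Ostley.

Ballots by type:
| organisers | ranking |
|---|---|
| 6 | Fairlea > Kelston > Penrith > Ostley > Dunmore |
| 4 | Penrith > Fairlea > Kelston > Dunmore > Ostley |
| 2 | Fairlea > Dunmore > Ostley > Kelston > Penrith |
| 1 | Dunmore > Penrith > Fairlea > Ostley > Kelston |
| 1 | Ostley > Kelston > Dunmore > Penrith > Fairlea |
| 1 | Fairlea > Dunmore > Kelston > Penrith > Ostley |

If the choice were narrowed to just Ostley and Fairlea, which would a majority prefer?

Fairlea

Ballots ranking Ostley above Fairlea: 1.
Ballots ranking Fairlea above Ostley: 15 − 1 = 14.
Fairlea wins the head-to-head 14–1.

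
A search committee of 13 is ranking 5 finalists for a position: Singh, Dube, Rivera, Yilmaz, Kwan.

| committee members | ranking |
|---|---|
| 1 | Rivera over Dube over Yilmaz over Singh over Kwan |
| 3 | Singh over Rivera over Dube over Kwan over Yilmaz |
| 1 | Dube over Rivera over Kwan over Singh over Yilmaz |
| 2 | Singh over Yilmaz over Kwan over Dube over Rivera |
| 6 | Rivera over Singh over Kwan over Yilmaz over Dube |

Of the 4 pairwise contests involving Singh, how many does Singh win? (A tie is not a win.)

3

Singh against each rival (13 committee members):
Singh vs Dube: 3+2+6 = 11 for Singh, 2 for Dube — Singh by 11–2.
Singh vs Rivera: 3+2 = 5 for Singh, 8 for Rivera — Rivera by 8–5.
Singh–Yilmaz: Singh 12–1.
Singh vs Kwan: Singh preferred on 1+3+2+6 = 12 ballots; Singh wins 12–1.
Singh beats Dube, Yilmaz, Kwan; loses to Rivera — 3 pairwise wins.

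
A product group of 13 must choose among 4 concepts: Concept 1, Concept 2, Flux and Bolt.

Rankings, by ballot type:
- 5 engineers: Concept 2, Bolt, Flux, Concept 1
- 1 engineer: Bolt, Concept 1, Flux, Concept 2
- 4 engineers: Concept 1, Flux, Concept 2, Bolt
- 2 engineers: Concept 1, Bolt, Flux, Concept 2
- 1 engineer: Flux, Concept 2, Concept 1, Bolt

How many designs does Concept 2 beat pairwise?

Concept 2 against each rival (13 engineers):
Concept 2 vs Concept 1: Concept 2 is ranked higher on 5+1 = 6 ballots, Concept 1 on 7. Concept 1 wins 7–6.
Concept 2 vs Flux: Concept 2 preferred on 5 ballots; Flux wins 8–5.
Concept 2 vs Bolt: 5+4+1 = 10 for Concept 2, 3 for Bolt — Concept 2 by 10–3.
Concept 2 beats Bolt; loses to Concept 1, Flux — 1 pairwise win.

1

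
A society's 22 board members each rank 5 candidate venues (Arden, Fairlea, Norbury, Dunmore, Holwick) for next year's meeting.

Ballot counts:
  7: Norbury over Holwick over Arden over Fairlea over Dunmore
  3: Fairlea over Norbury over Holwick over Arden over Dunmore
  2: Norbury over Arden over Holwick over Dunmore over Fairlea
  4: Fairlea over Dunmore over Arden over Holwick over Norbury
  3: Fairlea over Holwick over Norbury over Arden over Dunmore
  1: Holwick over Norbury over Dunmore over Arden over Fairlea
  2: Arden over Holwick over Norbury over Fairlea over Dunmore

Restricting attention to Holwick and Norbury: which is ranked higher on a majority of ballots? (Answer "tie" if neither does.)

Norbury

Ballots ranking Holwick above Norbury: 4 + 3 + 1 + 2 = 10.
Ballots ranking Norbury above Holwick: 22 − 10 = 12.
Norbury wins the head-to-head 12–10.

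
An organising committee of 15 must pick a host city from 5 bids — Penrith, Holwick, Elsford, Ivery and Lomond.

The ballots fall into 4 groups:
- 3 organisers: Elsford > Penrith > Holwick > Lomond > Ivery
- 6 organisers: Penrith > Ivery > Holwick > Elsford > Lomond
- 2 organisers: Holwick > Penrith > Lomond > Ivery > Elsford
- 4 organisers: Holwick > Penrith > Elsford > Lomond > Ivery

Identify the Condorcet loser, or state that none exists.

none

Pairwise majorities:
Penrith–Holwick: Penrith 9–6.
Penrith–Elsford: Penrith 12–3.
Penrith vs Ivery: Penrith is ranked higher on 3+6+2+4 = 15 ballots, Ivery on 0. Penrith wins 15–0.
Penrith–Lomond: Penrith 15–0.
Holwick vs Elsford: 12 to 3, Holwick.
Holwick vs Ivery: 9 to 6, Holwick.
Holwick vs Lomond: Holwick is ranked higher on 3+6+2+4 = 15 ballots, Lomond on 0. Holwick wins 15–0.
Elsford vs Ivery: 7 to 8, Ivery.
Elsford–Lomond: Elsford 13–2.
Ivery vs Lomond: 6 to 9, Lomond.
Each city has at least one pairwise win (Penrith beats Holwick; Holwick beats Elsford; Elsford beats Lomond; Ivery beats Elsford; Lomond beats Ivery) — no Condorcet loser.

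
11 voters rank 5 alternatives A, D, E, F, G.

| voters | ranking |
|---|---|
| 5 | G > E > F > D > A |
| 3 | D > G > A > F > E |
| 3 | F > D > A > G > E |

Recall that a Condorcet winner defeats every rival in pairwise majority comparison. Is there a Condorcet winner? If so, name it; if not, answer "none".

none

Head-to-head results (11 voters):
A–D: D 11–0.
A vs E: A wins 6–5.
A vs F: F, 8–3.
A vs G: G wins 8–3.
D vs E: D wins 6–5.
D–F: F 8–3.
D vs G: D, 6–5.
E vs F: F, 6–5.
E vs G: G wins 11–0.
F vs G: G, 8–3.
Every alternative loses at least once (A loses to D; D loses to F; E loses to A; F loses to G; G loses to D). The majority relation contains the cycle D > G > F > D, so there is no Condorcet winner.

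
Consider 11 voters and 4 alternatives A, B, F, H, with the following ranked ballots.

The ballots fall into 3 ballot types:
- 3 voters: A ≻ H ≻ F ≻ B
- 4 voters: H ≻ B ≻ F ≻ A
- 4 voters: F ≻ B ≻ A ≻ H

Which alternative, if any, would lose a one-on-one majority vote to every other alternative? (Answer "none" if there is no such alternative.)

Head-to-head results (11 voters):
A vs B: A preferred on 3 ballots; B wins 8–3.
A vs F: 3 for A, 8 for F — F by 8–3.
A vs H: A preferred on 3+4 = 7 ballots; A wins 7–4.
B vs F: F wins 7–4.
B vs H: H, 7–4.
F–H: H 7–4.
No alternative is winless: A beats H; B beats A; F beats A; H beats B. There is no Condorcet loser.

none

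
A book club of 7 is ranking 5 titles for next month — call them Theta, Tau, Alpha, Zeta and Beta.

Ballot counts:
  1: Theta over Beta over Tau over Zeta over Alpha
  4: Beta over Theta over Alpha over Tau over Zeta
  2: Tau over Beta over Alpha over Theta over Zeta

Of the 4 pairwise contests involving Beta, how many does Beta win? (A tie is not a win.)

4

Beta against each rival (7 members):
Beta vs Theta: Beta, 6–1.
Beta vs Tau: Beta preferred on 1+4 = 5 ballots; Beta wins 5–2.
Beta vs Alpha: Beta preferred on 1+4+2 = 7 ballots; Beta wins 7–0.
Beta vs Zeta: Beta, 7–0.
Beta beats Theta, Tau, Alpha, Zeta — 4 pairwise wins.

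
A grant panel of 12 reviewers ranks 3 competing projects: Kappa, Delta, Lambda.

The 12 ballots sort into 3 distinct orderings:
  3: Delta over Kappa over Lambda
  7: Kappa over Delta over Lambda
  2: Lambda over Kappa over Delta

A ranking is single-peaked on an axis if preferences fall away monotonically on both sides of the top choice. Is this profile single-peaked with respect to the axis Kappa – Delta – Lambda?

Axis positions: Kappa=1, Delta=2, Lambda=3.
Ballot type 1 (peak Delta at position 2): ranking walks positions 2-1-3, expanding outward from the peak — single-peaked.
Ballot type 2 (peak Kappa at position 1): ranking walks positions 1-2-3, expanding outward from the peak — single-peaked.
Ballot type 3: ranking walks positions 3-1-2; Kappa is ranked above Delta even though Delta lies between Kappa and the peak Lambda on the axis — preferences dip and rise again. Not single-peaked.
Ballot type 3 violates single-peakedness, so the profile is not single-peaked on this axis.

no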